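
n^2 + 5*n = n*(n + 5)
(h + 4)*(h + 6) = h^2 + 10*h + 24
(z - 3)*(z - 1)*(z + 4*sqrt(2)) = z^3 - 4*z^2 + 4*sqrt(2)*z^2 - 16*sqrt(2)*z + 3*z + 12*sqrt(2)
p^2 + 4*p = p*(p + 4)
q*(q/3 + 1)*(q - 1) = q^3/3 + 2*q^2/3 - q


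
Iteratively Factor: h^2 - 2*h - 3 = (h - 3)*(h + 1)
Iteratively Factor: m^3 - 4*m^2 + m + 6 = (m - 2)*(m^2 - 2*m - 3) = (m - 3)*(m - 2)*(m + 1)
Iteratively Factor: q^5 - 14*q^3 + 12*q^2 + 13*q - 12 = (q + 4)*(q^4 - 4*q^3 + 2*q^2 + 4*q - 3) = (q - 1)*(q + 4)*(q^3 - 3*q^2 - q + 3) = (q - 1)*(q + 1)*(q + 4)*(q^2 - 4*q + 3) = (q - 1)^2*(q + 1)*(q + 4)*(q - 3)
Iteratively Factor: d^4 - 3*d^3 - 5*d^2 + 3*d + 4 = (d + 1)*(d^3 - 4*d^2 - d + 4) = (d - 4)*(d + 1)*(d^2 - 1) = (d - 4)*(d - 1)*(d + 1)*(d + 1)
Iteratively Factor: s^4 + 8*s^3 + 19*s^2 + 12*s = (s + 4)*(s^3 + 4*s^2 + 3*s) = s*(s + 4)*(s^2 + 4*s + 3) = s*(s + 3)*(s + 4)*(s + 1)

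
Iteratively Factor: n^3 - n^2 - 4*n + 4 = (n - 1)*(n^2 - 4) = (n - 2)*(n - 1)*(n + 2)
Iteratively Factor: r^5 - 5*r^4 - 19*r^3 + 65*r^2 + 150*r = (r + 3)*(r^4 - 8*r^3 + 5*r^2 + 50*r) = (r - 5)*(r + 3)*(r^3 - 3*r^2 - 10*r) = (r - 5)*(r + 2)*(r + 3)*(r^2 - 5*r) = r*(r - 5)*(r + 2)*(r + 3)*(r - 5)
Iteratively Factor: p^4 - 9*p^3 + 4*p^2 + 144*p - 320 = (p - 4)*(p^3 - 5*p^2 - 16*p + 80) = (p - 4)*(p + 4)*(p^2 - 9*p + 20) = (p - 5)*(p - 4)*(p + 4)*(p - 4)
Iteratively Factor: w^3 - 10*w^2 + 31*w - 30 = (w - 5)*(w^2 - 5*w + 6) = (w - 5)*(w - 2)*(w - 3)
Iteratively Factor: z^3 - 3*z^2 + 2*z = (z - 2)*(z^2 - z) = z*(z - 2)*(z - 1)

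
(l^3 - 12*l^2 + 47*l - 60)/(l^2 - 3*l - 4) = (l^2 - 8*l + 15)/(l + 1)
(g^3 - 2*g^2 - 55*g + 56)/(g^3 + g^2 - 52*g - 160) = (g^2 + 6*g - 7)/(g^2 + 9*g + 20)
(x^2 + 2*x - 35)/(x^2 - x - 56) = (x - 5)/(x - 8)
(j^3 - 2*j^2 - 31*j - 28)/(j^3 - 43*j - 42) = (j + 4)/(j + 6)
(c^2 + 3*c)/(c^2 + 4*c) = (c + 3)/(c + 4)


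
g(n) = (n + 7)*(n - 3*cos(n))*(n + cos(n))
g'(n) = (1 - sin(n))*(n + 7)*(n - 3*cos(n)) + (n + 7)*(n + cos(n))*(3*sin(n) + 1) + (n - 3*cos(n))*(n + cos(n)) = -(n + 7)*(n - 3*cos(n))*(sin(n) - 1) + (n + 7)*(n + cos(n))*(3*sin(n) + 1) + (n - 3*cos(n))*(n + cos(n))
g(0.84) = -13.74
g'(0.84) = 34.14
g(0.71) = -17.72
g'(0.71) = 26.96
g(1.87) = 38.48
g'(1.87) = 59.45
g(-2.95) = 0.08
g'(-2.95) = -6.83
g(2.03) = 48.14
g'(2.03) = 61.33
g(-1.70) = 12.73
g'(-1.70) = 7.68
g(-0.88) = 4.15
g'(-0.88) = -27.62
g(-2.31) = 4.04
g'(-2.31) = 15.54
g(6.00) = 282.26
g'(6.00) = 88.23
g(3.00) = 120.00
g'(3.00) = 91.88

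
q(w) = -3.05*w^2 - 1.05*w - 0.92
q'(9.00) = -55.95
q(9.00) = -257.42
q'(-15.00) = 90.45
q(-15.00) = -671.42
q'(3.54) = -22.64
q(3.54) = -42.86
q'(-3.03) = 17.43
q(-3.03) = -25.74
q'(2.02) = -13.37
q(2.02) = -15.49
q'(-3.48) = 20.18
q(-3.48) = -34.20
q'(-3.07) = 17.68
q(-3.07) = -26.44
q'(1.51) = -10.26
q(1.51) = -9.46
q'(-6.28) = 37.26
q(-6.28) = -114.61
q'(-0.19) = 0.11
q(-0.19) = -0.83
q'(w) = -6.1*w - 1.05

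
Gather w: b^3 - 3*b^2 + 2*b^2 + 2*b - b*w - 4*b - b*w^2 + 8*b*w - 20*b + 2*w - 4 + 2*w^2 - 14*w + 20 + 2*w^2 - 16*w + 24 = b^3 - b^2 - 22*b + w^2*(4 - b) + w*(7*b - 28) + 40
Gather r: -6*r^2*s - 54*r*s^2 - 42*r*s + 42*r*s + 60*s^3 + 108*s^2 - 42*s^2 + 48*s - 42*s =-6*r^2*s - 54*r*s^2 + 60*s^3 + 66*s^2 + 6*s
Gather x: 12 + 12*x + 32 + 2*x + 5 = 14*x + 49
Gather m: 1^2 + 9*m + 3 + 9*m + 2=18*m + 6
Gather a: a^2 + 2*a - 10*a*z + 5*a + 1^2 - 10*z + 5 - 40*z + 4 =a^2 + a*(7 - 10*z) - 50*z + 10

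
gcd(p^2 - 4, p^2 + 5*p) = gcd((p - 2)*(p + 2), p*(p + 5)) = 1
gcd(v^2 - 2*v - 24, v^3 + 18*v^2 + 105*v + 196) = v + 4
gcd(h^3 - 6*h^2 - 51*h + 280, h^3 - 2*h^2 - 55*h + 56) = h^2 - h - 56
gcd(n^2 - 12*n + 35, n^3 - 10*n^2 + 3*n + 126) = n - 7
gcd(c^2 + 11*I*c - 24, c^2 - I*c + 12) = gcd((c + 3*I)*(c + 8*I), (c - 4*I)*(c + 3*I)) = c + 3*I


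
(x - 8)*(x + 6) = x^2 - 2*x - 48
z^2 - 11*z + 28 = (z - 7)*(z - 4)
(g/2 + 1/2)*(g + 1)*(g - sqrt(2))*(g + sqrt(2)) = g^4/2 + g^3 - g^2/2 - 2*g - 1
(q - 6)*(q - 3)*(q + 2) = q^3 - 7*q^2 + 36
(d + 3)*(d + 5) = d^2 + 8*d + 15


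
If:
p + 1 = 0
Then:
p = -1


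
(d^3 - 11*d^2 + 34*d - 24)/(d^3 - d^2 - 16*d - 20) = (-d^3 + 11*d^2 - 34*d + 24)/(-d^3 + d^2 + 16*d + 20)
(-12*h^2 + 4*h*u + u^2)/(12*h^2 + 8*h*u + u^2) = (-2*h + u)/(2*h + u)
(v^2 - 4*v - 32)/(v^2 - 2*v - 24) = (v - 8)/(v - 6)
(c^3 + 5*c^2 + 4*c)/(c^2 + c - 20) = c*(c^2 + 5*c + 4)/(c^2 + c - 20)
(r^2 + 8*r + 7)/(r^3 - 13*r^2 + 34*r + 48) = (r + 7)/(r^2 - 14*r + 48)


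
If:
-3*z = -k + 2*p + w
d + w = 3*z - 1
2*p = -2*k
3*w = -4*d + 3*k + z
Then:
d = 1 - z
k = 7*z/3 - 2/3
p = 2/3 - 7*z/3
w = 4*z - 2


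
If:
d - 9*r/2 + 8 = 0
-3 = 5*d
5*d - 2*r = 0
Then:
No Solution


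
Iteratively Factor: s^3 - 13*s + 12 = (s + 4)*(s^2 - 4*s + 3) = (s - 3)*(s + 4)*(s - 1)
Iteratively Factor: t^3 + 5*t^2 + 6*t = (t + 2)*(t^2 + 3*t) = (t + 2)*(t + 3)*(t)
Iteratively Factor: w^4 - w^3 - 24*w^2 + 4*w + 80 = (w + 2)*(w^3 - 3*w^2 - 18*w + 40) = (w + 2)*(w + 4)*(w^2 - 7*w + 10) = (w - 5)*(w + 2)*(w + 4)*(w - 2)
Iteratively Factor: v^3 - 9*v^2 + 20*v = (v - 4)*(v^2 - 5*v) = v*(v - 4)*(v - 5)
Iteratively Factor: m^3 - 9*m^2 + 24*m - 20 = (m - 2)*(m^2 - 7*m + 10) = (m - 2)^2*(m - 5)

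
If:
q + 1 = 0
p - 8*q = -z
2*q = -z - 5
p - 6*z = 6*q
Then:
No Solution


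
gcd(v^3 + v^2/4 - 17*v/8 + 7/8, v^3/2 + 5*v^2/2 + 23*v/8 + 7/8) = 1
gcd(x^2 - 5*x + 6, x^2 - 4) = x - 2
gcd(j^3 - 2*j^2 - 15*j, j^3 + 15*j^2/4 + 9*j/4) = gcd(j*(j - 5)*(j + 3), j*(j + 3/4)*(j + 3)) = j^2 + 3*j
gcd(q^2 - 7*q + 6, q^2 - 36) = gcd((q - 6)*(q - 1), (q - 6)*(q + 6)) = q - 6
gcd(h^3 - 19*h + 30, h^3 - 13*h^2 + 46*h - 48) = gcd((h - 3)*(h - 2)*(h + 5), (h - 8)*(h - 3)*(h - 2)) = h^2 - 5*h + 6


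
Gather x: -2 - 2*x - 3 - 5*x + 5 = -7*x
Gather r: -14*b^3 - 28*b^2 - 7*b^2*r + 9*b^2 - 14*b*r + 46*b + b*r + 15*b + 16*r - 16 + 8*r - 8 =-14*b^3 - 19*b^2 + 61*b + r*(-7*b^2 - 13*b + 24) - 24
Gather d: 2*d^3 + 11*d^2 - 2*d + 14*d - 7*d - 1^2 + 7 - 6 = 2*d^3 + 11*d^2 + 5*d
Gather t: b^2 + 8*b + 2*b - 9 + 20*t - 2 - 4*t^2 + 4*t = b^2 + 10*b - 4*t^2 + 24*t - 11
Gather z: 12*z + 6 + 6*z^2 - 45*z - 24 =6*z^2 - 33*z - 18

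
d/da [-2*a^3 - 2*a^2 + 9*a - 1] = -6*a^2 - 4*a + 9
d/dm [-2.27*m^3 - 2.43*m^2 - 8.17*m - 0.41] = -6.81*m^2 - 4.86*m - 8.17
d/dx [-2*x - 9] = -2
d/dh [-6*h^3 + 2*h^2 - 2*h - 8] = -18*h^2 + 4*h - 2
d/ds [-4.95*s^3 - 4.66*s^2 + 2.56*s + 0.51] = -14.85*s^2 - 9.32*s + 2.56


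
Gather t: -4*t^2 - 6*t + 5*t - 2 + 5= -4*t^2 - t + 3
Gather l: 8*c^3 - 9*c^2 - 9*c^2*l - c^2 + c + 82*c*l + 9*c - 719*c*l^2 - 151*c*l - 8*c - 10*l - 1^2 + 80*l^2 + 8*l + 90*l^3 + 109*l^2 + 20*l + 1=8*c^3 - 10*c^2 + 2*c + 90*l^3 + l^2*(189 - 719*c) + l*(-9*c^2 - 69*c + 18)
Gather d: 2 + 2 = 4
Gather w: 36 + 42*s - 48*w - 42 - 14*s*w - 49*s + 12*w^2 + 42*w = -7*s + 12*w^2 + w*(-14*s - 6) - 6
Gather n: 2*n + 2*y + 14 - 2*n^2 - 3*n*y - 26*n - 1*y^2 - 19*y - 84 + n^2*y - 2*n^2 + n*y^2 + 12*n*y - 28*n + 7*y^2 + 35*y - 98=n^2*(y - 4) + n*(y^2 + 9*y - 52) + 6*y^2 + 18*y - 168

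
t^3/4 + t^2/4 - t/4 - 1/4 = (t/4 + 1/4)*(t - 1)*(t + 1)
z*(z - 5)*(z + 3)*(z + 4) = z^4 + 2*z^3 - 23*z^2 - 60*z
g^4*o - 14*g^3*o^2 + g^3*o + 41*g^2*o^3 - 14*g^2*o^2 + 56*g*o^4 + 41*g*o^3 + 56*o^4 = (g - 8*o)*(g - 7*o)*(g + o)*(g*o + o)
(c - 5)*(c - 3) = c^2 - 8*c + 15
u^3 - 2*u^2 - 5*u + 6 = (u - 3)*(u - 1)*(u + 2)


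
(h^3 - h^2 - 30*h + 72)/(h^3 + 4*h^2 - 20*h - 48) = (h - 3)/(h + 2)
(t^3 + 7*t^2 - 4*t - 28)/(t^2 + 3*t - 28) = (t^2 - 4)/(t - 4)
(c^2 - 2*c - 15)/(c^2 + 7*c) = (c^2 - 2*c - 15)/(c*(c + 7))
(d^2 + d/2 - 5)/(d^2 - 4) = (d + 5/2)/(d + 2)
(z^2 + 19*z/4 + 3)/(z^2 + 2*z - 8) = (z + 3/4)/(z - 2)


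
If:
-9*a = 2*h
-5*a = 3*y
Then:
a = -3*y/5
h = 27*y/10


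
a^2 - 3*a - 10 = (a - 5)*(a + 2)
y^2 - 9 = (y - 3)*(y + 3)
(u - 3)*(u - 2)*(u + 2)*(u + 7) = u^4 + 4*u^3 - 25*u^2 - 16*u + 84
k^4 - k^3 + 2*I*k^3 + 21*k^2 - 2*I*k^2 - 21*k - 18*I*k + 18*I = (k - 1)*(k - 3*I)*(k - I)*(k + 6*I)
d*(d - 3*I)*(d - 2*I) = d^3 - 5*I*d^2 - 6*d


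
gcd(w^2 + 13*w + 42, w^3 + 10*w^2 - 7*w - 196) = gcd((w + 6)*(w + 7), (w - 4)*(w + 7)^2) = w + 7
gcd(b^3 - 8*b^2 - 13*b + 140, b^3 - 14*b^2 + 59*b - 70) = b^2 - 12*b + 35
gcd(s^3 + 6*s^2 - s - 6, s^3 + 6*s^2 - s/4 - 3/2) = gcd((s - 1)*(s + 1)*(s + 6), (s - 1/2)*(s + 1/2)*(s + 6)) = s + 6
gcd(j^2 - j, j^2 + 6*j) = j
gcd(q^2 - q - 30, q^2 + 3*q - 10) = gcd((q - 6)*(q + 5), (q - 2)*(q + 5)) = q + 5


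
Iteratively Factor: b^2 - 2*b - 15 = (b - 5)*(b + 3)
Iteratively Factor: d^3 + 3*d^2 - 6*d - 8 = (d + 4)*(d^2 - d - 2) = (d + 1)*(d + 4)*(d - 2)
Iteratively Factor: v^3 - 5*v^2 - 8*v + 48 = (v + 3)*(v^2 - 8*v + 16) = (v - 4)*(v + 3)*(v - 4)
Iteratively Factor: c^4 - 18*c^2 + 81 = (c + 3)*(c^3 - 3*c^2 - 9*c + 27) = (c - 3)*(c + 3)*(c^2 - 9) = (c - 3)^2*(c + 3)*(c + 3)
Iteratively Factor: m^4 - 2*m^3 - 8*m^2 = (m)*(m^3 - 2*m^2 - 8*m) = m*(m + 2)*(m^2 - 4*m) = m*(m - 4)*(m + 2)*(m)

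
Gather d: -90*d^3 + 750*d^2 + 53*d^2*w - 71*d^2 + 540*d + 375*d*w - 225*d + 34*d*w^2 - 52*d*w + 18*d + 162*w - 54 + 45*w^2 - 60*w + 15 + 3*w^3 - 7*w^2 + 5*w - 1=-90*d^3 + d^2*(53*w + 679) + d*(34*w^2 + 323*w + 333) + 3*w^3 + 38*w^2 + 107*w - 40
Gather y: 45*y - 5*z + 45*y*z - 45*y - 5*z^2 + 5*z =45*y*z - 5*z^2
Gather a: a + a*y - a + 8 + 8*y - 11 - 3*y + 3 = a*y + 5*y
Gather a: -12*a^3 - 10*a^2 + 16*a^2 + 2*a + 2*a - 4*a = -12*a^3 + 6*a^2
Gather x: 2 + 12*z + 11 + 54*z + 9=66*z + 22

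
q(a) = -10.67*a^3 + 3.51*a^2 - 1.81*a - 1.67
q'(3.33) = -333.39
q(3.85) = -565.51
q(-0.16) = -1.25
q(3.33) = -362.78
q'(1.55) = -67.83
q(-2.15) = 124.49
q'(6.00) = -1112.05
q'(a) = -32.01*a^2 + 7.02*a - 1.81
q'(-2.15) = -164.87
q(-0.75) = 6.16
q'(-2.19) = -170.71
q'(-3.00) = -310.96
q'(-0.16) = -3.75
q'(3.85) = -449.25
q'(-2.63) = -241.68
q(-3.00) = 323.44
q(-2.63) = 221.47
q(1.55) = -35.78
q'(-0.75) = -25.08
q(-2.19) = 131.20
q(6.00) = -2190.89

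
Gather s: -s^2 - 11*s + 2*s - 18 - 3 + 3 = -s^2 - 9*s - 18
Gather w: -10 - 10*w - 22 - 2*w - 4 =-12*w - 36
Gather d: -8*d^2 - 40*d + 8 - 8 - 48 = -8*d^2 - 40*d - 48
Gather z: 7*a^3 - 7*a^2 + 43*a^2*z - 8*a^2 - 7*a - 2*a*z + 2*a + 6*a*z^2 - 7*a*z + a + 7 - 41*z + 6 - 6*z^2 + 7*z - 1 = 7*a^3 - 15*a^2 - 4*a + z^2*(6*a - 6) + z*(43*a^2 - 9*a - 34) + 12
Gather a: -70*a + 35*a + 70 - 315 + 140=-35*a - 105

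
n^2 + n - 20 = (n - 4)*(n + 5)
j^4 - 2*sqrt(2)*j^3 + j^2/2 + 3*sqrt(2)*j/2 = j*(j - 3*sqrt(2)/2)*(j - sqrt(2))*(j + sqrt(2)/2)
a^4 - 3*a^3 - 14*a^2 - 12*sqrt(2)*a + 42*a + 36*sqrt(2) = (a - 3)*(a - 3*sqrt(2))*(a + sqrt(2))*(a + 2*sqrt(2))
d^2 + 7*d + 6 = (d + 1)*(d + 6)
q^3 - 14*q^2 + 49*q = q*(q - 7)^2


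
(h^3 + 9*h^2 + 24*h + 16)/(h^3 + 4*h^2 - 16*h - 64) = (h + 1)/(h - 4)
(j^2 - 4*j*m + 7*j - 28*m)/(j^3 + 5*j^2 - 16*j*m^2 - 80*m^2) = (j + 7)/(j^2 + 4*j*m + 5*j + 20*m)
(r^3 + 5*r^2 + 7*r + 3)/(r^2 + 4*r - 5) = (r^3 + 5*r^2 + 7*r + 3)/(r^2 + 4*r - 5)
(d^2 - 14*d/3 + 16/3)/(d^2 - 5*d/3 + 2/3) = (3*d^2 - 14*d + 16)/(3*d^2 - 5*d + 2)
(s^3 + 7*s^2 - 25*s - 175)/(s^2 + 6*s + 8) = (s^3 + 7*s^2 - 25*s - 175)/(s^2 + 6*s + 8)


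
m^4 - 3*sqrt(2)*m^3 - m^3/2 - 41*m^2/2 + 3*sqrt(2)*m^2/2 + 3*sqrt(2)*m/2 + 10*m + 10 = (m - 1)*(m + 1/2)*(m - 5*sqrt(2))*(m + 2*sqrt(2))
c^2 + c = c*(c + 1)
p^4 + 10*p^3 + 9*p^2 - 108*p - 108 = (p - 3)*(p + 1)*(p + 6)^2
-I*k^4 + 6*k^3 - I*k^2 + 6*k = k*(k - I)*(k + 6*I)*(-I*k + 1)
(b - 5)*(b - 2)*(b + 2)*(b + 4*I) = b^4 - 5*b^3 + 4*I*b^3 - 4*b^2 - 20*I*b^2 + 20*b - 16*I*b + 80*I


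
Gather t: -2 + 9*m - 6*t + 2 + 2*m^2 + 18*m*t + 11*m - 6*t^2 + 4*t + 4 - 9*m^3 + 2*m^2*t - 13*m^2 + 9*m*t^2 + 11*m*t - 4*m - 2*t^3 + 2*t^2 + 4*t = -9*m^3 - 11*m^2 + 16*m - 2*t^3 + t^2*(9*m - 4) + t*(2*m^2 + 29*m + 2) + 4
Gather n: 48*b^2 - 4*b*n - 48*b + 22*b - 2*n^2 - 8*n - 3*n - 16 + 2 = 48*b^2 - 26*b - 2*n^2 + n*(-4*b - 11) - 14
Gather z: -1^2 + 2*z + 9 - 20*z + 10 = 18 - 18*z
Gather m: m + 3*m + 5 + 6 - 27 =4*m - 16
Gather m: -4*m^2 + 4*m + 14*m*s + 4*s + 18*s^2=-4*m^2 + m*(14*s + 4) + 18*s^2 + 4*s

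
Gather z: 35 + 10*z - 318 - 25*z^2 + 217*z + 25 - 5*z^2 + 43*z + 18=-30*z^2 + 270*z - 240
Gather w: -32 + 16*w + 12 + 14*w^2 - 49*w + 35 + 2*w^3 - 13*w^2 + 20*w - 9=2*w^3 + w^2 - 13*w + 6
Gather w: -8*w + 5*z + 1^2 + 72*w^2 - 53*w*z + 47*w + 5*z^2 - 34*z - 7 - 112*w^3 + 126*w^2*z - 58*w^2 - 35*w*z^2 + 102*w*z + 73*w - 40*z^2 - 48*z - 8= -112*w^3 + w^2*(126*z + 14) + w*(-35*z^2 + 49*z + 112) - 35*z^2 - 77*z - 14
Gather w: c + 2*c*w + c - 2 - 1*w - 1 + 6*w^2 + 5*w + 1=2*c + 6*w^2 + w*(2*c + 4) - 2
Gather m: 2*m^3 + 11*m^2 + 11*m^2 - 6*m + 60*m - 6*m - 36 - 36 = 2*m^3 + 22*m^2 + 48*m - 72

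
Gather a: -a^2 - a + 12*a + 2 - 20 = -a^2 + 11*a - 18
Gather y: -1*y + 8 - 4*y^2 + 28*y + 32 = -4*y^2 + 27*y + 40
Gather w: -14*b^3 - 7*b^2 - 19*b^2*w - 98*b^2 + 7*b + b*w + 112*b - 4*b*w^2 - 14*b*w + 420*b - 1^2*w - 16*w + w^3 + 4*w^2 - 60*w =-14*b^3 - 105*b^2 + 539*b + w^3 + w^2*(4 - 4*b) + w*(-19*b^2 - 13*b - 77)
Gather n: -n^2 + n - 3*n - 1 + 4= -n^2 - 2*n + 3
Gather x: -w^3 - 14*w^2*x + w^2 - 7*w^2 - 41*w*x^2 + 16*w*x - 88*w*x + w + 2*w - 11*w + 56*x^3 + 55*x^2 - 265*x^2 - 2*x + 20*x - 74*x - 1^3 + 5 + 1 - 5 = -w^3 - 6*w^2 - 8*w + 56*x^3 + x^2*(-41*w - 210) + x*(-14*w^2 - 72*w - 56)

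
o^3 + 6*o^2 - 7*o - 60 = (o - 3)*(o + 4)*(o + 5)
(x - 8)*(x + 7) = x^2 - x - 56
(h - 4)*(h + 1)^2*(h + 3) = h^4 + h^3 - 13*h^2 - 25*h - 12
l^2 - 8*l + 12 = (l - 6)*(l - 2)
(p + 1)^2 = p^2 + 2*p + 1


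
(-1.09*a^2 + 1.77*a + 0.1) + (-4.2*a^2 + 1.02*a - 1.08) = -5.29*a^2 + 2.79*a - 0.98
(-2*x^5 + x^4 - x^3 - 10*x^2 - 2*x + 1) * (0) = 0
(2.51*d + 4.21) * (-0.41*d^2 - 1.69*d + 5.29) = -1.0291*d^3 - 5.968*d^2 + 6.163*d + 22.2709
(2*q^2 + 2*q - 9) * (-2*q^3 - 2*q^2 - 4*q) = -4*q^5 - 8*q^4 + 6*q^3 + 10*q^2 + 36*q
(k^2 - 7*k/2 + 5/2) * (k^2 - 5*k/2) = k^4 - 6*k^3 + 45*k^2/4 - 25*k/4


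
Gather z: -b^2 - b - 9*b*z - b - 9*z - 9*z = -b^2 - 2*b + z*(-9*b - 18)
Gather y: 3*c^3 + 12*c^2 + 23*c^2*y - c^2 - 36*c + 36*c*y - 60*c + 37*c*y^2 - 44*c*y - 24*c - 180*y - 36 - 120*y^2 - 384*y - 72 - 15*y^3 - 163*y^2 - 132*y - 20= 3*c^3 + 11*c^2 - 120*c - 15*y^3 + y^2*(37*c - 283) + y*(23*c^2 - 8*c - 696) - 128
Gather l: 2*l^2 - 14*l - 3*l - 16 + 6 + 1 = 2*l^2 - 17*l - 9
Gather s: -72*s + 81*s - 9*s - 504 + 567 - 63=0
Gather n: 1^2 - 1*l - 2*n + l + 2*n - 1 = 0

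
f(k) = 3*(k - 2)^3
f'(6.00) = 144.00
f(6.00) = 192.00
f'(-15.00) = 2601.00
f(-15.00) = -14739.00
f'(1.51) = 2.16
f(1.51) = -0.35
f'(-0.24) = 45.16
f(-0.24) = -33.72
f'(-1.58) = 115.35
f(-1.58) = -137.65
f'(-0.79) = 70.06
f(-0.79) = -65.15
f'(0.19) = 29.48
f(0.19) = -17.79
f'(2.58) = 3.03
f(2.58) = 0.59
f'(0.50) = 20.25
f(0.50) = -10.12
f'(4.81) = 71.06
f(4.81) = 66.56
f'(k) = 9*(k - 2)^2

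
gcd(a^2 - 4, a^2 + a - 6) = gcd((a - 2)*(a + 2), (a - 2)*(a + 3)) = a - 2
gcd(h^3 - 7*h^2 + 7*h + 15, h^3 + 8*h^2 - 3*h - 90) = h - 3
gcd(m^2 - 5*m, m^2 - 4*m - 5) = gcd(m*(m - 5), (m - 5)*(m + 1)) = m - 5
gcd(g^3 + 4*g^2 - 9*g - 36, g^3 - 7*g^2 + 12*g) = g - 3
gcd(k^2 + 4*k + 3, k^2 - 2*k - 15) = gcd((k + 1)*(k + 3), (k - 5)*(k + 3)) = k + 3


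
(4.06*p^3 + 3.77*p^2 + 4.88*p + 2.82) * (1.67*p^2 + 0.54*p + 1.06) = 6.7802*p^5 + 8.4883*p^4 + 14.489*p^3 + 11.3408*p^2 + 6.6956*p + 2.9892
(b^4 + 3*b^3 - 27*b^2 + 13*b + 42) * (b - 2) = b^5 + b^4 - 33*b^3 + 67*b^2 + 16*b - 84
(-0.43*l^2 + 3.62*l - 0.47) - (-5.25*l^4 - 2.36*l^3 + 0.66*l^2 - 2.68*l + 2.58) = 5.25*l^4 + 2.36*l^3 - 1.09*l^2 + 6.3*l - 3.05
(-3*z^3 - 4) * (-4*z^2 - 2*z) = 12*z^5 + 6*z^4 + 16*z^2 + 8*z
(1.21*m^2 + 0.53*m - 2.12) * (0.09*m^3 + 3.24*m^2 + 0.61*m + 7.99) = 0.1089*m^5 + 3.9681*m^4 + 2.2645*m^3 + 3.1224*m^2 + 2.9415*m - 16.9388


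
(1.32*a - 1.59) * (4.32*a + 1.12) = 5.7024*a^2 - 5.3904*a - 1.7808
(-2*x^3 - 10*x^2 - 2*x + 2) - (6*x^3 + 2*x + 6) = -8*x^3 - 10*x^2 - 4*x - 4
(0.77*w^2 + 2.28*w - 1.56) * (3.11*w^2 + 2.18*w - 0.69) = 2.3947*w^4 + 8.7694*w^3 - 0.412500000000001*w^2 - 4.974*w + 1.0764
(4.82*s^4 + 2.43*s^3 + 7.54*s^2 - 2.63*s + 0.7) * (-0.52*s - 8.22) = -2.5064*s^5 - 40.884*s^4 - 23.8954*s^3 - 60.6112*s^2 + 21.2546*s - 5.754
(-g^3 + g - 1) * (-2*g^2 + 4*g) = 2*g^5 - 4*g^4 - 2*g^3 + 6*g^2 - 4*g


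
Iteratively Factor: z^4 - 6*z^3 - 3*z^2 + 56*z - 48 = (z + 3)*(z^3 - 9*z^2 + 24*z - 16) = (z - 4)*(z + 3)*(z^2 - 5*z + 4) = (z - 4)^2*(z + 3)*(z - 1)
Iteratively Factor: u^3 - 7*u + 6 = (u - 1)*(u^2 + u - 6) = (u - 1)*(u + 3)*(u - 2)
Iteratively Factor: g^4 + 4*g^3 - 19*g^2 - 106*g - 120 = (g + 3)*(g^3 + g^2 - 22*g - 40) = (g - 5)*(g + 3)*(g^2 + 6*g + 8) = (g - 5)*(g + 3)*(g + 4)*(g + 2)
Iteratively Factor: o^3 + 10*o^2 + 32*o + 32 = (o + 2)*(o^2 + 8*o + 16) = (o + 2)*(o + 4)*(o + 4)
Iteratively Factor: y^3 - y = (y - 1)*(y^2 + y) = y*(y - 1)*(y + 1)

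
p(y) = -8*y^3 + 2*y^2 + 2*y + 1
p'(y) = -24*y^2 + 4*y + 2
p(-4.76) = 899.60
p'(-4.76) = -560.82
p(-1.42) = 25.10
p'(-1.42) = -52.07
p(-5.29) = 1230.68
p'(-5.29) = -690.78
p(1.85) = -39.11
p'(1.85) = -72.74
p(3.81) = -404.80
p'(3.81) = -331.15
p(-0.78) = 4.45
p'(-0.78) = -15.72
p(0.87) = -1.01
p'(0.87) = -12.69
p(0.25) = 1.50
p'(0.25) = 1.50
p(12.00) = -13511.00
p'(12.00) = -3406.00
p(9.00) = -5651.00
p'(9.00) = -1906.00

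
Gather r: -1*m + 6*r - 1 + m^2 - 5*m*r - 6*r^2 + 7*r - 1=m^2 - m - 6*r^2 + r*(13 - 5*m) - 2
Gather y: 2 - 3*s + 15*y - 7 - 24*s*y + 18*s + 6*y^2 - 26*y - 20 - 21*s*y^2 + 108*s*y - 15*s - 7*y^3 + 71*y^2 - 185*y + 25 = -7*y^3 + y^2*(77 - 21*s) + y*(84*s - 196)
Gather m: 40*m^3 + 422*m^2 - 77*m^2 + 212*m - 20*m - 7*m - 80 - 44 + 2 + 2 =40*m^3 + 345*m^2 + 185*m - 120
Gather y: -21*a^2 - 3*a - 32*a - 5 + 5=-21*a^2 - 35*a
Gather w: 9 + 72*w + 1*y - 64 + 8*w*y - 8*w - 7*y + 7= w*(8*y + 64) - 6*y - 48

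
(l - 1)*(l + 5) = l^2 + 4*l - 5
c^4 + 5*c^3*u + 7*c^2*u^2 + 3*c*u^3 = c*(c + u)^2*(c + 3*u)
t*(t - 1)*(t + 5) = t^3 + 4*t^2 - 5*t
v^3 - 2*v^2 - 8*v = v*(v - 4)*(v + 2)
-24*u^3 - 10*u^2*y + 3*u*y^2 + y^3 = (-3*u + y)*(2*u + y)*(4*u + y)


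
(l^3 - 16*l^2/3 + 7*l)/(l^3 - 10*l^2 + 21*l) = (l - 7/3)/(l - 7)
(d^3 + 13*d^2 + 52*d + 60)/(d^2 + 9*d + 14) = (d^2 + 11*d + 30)/(d + 7)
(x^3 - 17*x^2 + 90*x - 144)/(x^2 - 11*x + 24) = x - 6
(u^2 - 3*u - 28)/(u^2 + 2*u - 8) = (u - 7)/(u - 2)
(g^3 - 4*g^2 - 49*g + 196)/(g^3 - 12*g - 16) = (g^2 - 49)/(g^2 + 4*g + 4)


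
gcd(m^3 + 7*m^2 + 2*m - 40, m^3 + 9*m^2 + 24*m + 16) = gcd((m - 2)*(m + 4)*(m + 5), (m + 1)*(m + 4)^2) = m + 4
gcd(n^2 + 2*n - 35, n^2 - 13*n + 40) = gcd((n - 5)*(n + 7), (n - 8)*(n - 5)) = n - 5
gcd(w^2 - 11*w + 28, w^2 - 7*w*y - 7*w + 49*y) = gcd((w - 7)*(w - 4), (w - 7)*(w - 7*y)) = w - 7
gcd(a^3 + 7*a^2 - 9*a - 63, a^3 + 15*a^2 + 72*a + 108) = a + 3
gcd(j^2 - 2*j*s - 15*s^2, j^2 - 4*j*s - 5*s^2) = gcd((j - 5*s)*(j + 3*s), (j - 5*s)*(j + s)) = -j + 5*s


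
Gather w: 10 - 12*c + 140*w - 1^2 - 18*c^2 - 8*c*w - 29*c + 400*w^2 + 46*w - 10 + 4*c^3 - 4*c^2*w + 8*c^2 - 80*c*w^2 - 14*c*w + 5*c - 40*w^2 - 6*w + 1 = 4*c^3 - 10*c^2 - 36*c + w^2*(360 - 80*c) + w*(-4*c^2 - 22*c + 180)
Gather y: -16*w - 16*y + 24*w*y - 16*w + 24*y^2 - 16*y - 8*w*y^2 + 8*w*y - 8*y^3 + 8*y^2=-32*w - 8*y^3 + y^2*(32 - 8*w) + y*(32*w - 32)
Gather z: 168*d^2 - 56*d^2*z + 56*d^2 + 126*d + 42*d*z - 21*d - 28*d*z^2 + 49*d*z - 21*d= 224*d^2 - 28*d*z^2 + 84*d + z*(-56*d^2 + 91*d)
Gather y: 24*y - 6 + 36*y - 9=60*y - 15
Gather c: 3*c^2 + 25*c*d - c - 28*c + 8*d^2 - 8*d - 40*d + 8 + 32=3*c^2 + c*(25*d - 29) + 8*d^2 - 48*d + 40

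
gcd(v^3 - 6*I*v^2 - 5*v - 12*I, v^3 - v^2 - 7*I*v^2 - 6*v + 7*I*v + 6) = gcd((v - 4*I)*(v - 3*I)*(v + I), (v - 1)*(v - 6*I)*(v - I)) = 1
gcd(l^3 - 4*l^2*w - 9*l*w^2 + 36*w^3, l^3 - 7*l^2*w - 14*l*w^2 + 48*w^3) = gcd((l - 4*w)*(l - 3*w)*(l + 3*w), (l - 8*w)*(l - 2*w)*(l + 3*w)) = l + 3*w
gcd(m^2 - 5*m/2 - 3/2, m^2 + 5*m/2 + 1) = m + 1/2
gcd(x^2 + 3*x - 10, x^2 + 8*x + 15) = x + 5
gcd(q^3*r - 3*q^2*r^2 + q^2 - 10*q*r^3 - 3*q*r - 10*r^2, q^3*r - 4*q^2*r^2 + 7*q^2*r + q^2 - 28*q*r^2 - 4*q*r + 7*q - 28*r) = q*r + 1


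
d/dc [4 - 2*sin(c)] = -2*cos(c)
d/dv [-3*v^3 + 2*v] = 2 - 9*v^2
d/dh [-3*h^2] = -6*h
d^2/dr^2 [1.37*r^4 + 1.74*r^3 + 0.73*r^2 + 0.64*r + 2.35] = 16.44*r^2 + 10.44*r + 1.46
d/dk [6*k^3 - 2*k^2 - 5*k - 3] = 18*k^2 - 4*k - 5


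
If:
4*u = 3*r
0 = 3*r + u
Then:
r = 0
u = 0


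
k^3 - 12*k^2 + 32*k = k*(k - 8)*(k - 4)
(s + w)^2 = s^2 + 2*s*w + w^2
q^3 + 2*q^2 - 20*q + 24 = (q - 2)^2*(q + 6)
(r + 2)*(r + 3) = r^2 + 5*r + 6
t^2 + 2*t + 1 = (t + 1)^2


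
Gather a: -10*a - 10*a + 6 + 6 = 12 - 20*a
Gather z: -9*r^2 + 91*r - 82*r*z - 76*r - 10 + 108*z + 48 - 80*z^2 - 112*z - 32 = -9*r^2 + 15*r - 80*z^2 + z*(-82*r - 4) + 6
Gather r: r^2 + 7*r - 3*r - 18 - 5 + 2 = r^2 + 4*r - 21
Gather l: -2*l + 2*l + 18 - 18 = 0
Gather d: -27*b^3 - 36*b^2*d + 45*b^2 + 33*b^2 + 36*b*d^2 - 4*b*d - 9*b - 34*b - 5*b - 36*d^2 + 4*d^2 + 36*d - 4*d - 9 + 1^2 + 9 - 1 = -27*b^3 + 78*b^2 - 48*b + d^2*(36*b - 32) + d*(-36*b^2 - 4*b + 32)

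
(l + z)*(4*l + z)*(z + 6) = 4*l^2*z + 24*l^2 + 5*l*z^2 + 30*l*z + z^3 + 6*z^2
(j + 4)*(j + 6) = j^2 + 10*j + 24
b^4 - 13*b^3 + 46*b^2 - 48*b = b*(b - 8)*(b - 3)*(b - 2)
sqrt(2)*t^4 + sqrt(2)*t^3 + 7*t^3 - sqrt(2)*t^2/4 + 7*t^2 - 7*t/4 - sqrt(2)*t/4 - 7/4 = (t - 1/2)*(t + 1)*(t + 7*sqrt(2)/2)*(sqrt(2)*t + sqrt(2)/2)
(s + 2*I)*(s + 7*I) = s^2 + 9*I*s - 14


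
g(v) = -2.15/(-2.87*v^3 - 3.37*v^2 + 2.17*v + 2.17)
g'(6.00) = -0.00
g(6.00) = 0.00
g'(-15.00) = -0.00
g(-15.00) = -0.00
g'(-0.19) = 2.46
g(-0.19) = -1.30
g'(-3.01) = -0.06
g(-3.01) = -0.05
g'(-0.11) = 1.68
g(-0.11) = -1.13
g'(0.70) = -13.11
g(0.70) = -2.04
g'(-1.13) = -13.17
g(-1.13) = 4.84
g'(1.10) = -3.02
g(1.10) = 0.64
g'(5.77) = -0.00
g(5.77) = 0.00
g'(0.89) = -65.47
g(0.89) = 3.64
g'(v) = -2.15*(8.61*v^2 + 6.74*v - 2.17)/(-2.87*v^3 - 3.37*v^2 + 2.17*v + 2.17)^2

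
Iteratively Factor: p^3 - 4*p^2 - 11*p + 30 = (p - 2)*(p^2 - 2*p - 15) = (p - 5)*(p - 2)*(p + 3)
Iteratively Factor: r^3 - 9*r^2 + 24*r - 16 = (r - 4)*(r^2 - 5*r + 4) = (r - 4)^2*(r - 1)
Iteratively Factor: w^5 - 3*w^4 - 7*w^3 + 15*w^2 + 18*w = (w - 3)*(w^4 - 7*w^2 - 6*w) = (w - 3)*(w + 2)*(w^3 - 2*w^2 - 3*w) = (w - 3)^2*(w + 2)*(w^2 + w) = (w - 3)^2*(w + 1)*(w + 2)*(w)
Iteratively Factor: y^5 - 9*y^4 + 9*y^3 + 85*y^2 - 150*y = (y - 5)*(y^4 - 4*y^3 - 11*y^2 + 30*y) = y*(y - 5)*(y^3 - 4*y^2 - 11*y + 30) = y*(y - 5)*(y - 2)*(y^2 - 2*y - 15) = y*(y - 5)*(y - 2)*(y + 3)*(y - 5)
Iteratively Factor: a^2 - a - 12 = (a + 3)*(a - 4)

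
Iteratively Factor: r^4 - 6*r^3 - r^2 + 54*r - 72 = (r - 4)*(r^3 - 2*r^2 - 9*r + 18) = (r - 4)*(r - 3)*(r^2 + r - 6) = (r - 4)*(r - 3)*(r - 2)*(r + 3)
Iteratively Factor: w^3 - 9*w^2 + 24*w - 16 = (w - 4)*(w^2 - 5*w + 4) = (w - 4)^2*(w - 1)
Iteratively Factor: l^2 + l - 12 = (l + 4)*(l - 3)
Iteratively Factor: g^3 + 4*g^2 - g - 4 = (g + 1)*(g^2 + 3*g - 4) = (g - 1)*(g + 1)*(g + 4)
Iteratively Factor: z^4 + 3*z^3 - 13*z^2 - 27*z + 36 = (z + 4)*(z^3 - z^2 - 9*z + 9) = (z - 1)*(z + 4)*(z^2 - 9) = (z - 1)*(z + 3)*(z + 4)*(z - 3)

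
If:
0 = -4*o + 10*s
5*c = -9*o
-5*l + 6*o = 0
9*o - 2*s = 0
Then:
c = 0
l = 0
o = 0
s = 0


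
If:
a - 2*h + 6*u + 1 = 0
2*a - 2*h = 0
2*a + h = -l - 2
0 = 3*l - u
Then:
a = -7/11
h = -7/11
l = -1/11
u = -3/11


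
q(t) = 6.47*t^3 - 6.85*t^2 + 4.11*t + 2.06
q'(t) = 19.41*t^2 - 13.7*t + 4.11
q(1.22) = 8.63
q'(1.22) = 16.29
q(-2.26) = -116.90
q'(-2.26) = 134.21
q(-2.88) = -221.15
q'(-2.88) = 204.56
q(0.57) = 3.38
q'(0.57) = 2.61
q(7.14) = 2037.24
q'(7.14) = 895.81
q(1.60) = 17.60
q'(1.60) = 31.88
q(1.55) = 16.07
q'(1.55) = 29.51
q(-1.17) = -22.49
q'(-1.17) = 46.71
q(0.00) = 2.06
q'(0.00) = 4.11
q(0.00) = 2.06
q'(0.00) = 4.11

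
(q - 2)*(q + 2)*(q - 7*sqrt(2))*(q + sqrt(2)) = q^4 - 6*sqrt(2)*q^3 - 18*q^2 + 24*sqrt(2)*q + 56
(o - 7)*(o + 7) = o^2 - 49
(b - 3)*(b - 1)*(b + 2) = b^3 - 2*b^2 - 5*b + 6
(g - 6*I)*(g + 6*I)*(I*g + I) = I*g^3 + I*g^2 + 36*I*g + 36*I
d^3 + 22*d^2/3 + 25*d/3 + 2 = (d + 1/3)*(d + 1)*(d + 6)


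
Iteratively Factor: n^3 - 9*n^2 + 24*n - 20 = (n - 2)*(n^2 - 7*n + 10) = (n - 5)*(n - 2)*(n - 2)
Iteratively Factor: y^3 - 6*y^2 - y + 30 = (y - 3)*(y^2 - 3*y - 10) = (y - 3)*(y + 2)*(y - 5)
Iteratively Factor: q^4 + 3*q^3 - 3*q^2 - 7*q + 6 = (q + 2)*(q^3 + q^2 - 5*q + 3) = (q - 1)*(q + 2)*(q^2 + 2*q - 3) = (q - 1)*(q + 2)*(q + 3)*(q - 1)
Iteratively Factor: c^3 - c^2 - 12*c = (c + 3)*(c^2 - 4*c) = c*(c + 3)*(c - 4)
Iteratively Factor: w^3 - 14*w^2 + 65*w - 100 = (w - 5)*(w^2 - 9*w + 20) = (w - 5)*(w - 4)*(w - 5)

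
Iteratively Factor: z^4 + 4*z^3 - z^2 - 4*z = (z - 1)*(z^3 + 5*z^2 + 4*z) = (z - 1)*(z + 1)*(z^2 + 4*z) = (z - 1)*(z + 1)*(z + 4)*(z)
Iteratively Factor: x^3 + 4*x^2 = (x + 4)*(x^2) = x*(x + 4)*(x)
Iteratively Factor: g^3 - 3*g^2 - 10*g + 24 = (g - 4)*(g^2 + g - 6) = (g - 4)*(g - 2)*(g + 3)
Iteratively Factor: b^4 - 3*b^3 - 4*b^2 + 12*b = (b - 3)*(b^3 - 4*b) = (b - 3)*(b - 2)*(b^2 + 2*b) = b*(b - 3)*(b - 2)*(b + 2)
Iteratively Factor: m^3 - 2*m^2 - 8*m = (m + 2)*(m^2 - 4*m) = m*(m + 2)*(m - 4)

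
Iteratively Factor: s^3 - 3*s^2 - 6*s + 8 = (s - 4)*(s^2 + s - 2) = (s - 4)*(s - 1)*(s + 2)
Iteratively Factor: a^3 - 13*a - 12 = (a + 1)*(a^2 - a - 12) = (a - 4)*(a + 1)*(a + 3)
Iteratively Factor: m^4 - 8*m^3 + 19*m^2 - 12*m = (m - 3)*(m^3 - 5*m^2 + 4*m) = (m - 4)*(m - 3)*(m^2 - m) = (m - 4)*(m - 3)*(m - 1)*(m)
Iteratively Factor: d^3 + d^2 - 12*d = (d)*(d^2 + d - 12) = d*(d + 4)*(d - 3)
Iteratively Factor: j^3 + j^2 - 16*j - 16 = (j + 1)*(j^2 - 16) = (j - 4)*(j + 1)*(j + 4)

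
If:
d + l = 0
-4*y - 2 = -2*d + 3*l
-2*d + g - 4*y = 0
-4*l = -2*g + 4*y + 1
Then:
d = 3/13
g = -5/13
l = -3/13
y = -11/52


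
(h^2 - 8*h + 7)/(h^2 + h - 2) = (h - 7)/(h + 2)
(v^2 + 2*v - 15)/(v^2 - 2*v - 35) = (v - 3)/(v - 7)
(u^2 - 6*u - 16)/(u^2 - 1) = (u^2 - 6*u - 16)/(u^2 - 1)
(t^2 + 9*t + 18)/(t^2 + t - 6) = (t + 6)/(t - 2)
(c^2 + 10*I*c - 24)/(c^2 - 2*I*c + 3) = (c^2 + 10*I*c - 24)/(c^2 - 2*I*c + 3)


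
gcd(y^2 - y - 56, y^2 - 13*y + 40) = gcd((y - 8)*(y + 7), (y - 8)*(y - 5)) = y - 8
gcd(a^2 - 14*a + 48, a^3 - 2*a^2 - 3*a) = 1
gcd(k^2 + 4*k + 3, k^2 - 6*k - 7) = k + 1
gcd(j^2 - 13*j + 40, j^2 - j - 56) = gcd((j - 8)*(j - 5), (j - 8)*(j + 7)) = j - 8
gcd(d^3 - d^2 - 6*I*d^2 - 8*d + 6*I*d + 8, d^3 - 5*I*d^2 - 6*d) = d - 2*I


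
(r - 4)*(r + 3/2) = r^2 - 5*r/2 - 6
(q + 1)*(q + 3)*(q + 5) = q^3 + 9*q^2 + 23*q + 15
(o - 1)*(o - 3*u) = o^2 - 3*o*u - o + 3*u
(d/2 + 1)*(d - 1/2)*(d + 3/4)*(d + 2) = d^4/2 + 17*d^3/8 + 37*d^2/16 - d/4 - 3/4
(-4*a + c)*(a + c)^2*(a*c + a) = -4*a^4*c - 4*a^4 - 7*a^3*c^2 - 7*a^3*c - 2*a^2*c^3 - 2*a^2*c^2 + a*c^4 + a*c^3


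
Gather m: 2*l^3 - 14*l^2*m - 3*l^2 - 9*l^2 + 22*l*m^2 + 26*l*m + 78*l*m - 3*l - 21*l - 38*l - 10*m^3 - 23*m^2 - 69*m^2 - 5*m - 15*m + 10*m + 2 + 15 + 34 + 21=2*l^3 - 12*l^2 - 62*l - 10*m^3 + m^2*(22*l - 92) + m*(-14*l^2 + 104*l - 10) + 72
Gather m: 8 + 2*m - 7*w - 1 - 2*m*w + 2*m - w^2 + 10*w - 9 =m*(4 - 2*w) - w^2 + 3*w - 2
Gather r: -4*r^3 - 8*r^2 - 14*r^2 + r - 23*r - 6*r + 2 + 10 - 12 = -4*r^3 - 22*r^2 - 28*r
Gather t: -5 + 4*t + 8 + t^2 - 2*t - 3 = t^2 + 2*t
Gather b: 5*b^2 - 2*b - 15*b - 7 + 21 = 5*b^2 - 17*b + 14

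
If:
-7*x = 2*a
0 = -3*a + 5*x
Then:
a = 0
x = 0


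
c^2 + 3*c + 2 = (c + 1)*(c + 2)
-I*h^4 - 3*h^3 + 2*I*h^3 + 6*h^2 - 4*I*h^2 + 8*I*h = h*(h - 2)*(h - 4*I)*(-I*h + 1)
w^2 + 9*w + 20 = (w + 4)*(w + 5)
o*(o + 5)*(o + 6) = o^3 + 11*o^2 + 30*o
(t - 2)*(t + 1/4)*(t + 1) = t^3 - 3*t^2/4 - 9*t/4 - 1/2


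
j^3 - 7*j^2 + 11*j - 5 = (j - 5)*(j - 1)^2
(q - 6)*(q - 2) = q^2 - 8*q + 12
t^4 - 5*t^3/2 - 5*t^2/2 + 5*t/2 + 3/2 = (t - 3)*(t - 1)*(t + 1/2)*(t + 1)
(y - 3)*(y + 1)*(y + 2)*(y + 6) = y^4 + 6*y^3 - 7*y^2 - 48*y - 36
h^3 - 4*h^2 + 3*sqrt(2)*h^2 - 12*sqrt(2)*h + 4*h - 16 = (h - 4)*(h + sqrt(2))*(h + 2*sqrt(2))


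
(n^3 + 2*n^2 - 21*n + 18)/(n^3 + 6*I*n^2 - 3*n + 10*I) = (n^3 + 2*n^2 - 21*n + 18)/(n^3 + 6*I*n^2 - 3*n + 10*I)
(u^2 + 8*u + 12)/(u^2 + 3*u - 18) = (u + 2)/(u - 3)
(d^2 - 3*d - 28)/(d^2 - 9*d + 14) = (d + 4)/(d - 2)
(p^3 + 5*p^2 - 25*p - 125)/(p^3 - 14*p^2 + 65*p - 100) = (p^2 + 10*p + 25)/(p^2 - 9*p + 20)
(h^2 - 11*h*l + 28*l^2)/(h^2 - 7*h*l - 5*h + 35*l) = (h - 4*l)/(h - 5)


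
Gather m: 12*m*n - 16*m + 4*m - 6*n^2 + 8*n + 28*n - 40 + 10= m*(12*n - 12) - 6*n^2 + 36*n - 30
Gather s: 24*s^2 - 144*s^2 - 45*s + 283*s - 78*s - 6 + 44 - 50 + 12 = -120*s^2 + 160*s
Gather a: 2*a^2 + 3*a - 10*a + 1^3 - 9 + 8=2*a^2 - 7*a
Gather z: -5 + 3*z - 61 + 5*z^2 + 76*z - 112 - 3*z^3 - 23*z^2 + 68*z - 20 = -3*z^3 - 18*z^2 + 147*z - 198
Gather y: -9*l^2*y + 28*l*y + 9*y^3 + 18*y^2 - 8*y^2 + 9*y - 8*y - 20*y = 9*y^3 + 10*y^2 + y*(-9*l^2 + 28*l - 19)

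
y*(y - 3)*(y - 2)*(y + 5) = y^4 - 19*y^2 + 30*y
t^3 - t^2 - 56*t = t*(t - 8)*(t + 7)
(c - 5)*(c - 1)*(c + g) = c^3 + c^2*g - 6*c^2 - 6*c*g + 5*c + 5*g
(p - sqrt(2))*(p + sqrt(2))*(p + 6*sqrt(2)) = p^3 + 6*sqrt(2)*p^2 - 2*p - 12*sqrt(2)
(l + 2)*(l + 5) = l^2 + 7*l + 10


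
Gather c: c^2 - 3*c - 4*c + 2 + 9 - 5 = c^2 - 7*c + 6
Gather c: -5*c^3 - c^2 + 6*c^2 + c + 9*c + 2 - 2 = -5*c^3 + 5*c^2 + 10*c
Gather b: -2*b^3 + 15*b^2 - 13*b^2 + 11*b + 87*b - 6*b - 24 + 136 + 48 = -2*b^3 + 2*b^2 + 92*b + 160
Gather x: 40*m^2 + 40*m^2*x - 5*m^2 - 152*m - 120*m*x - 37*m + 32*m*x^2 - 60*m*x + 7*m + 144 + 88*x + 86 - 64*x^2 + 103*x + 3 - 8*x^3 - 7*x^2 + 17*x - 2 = 35*m^2 - 182*m - 8*x^3 + x^2*(32*m - 71) + x*(40*m^2 - 180*m + 208) + 231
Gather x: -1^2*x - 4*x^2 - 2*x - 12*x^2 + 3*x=-16*x^2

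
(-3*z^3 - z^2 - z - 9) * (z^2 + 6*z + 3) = -3*z^5 - 19*z^4 - 16*z^3 - 18*z^2 - 57*z - 27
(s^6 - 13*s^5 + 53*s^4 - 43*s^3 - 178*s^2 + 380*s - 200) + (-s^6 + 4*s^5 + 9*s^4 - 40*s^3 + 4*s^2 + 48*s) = -9*s^5 + 62*s^4 - 83*s^3 - 174*s^2 + 428*s - 200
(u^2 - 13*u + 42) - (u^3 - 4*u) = -u^3 + u^2 - 9*u + 42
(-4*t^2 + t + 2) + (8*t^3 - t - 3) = 8*t^3 - 4*t^2 - 1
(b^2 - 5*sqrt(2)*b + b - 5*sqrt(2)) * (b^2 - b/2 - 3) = b^4 - 5*sqrt(2)*b^3 + b^3/2 - 5*sqrt(2)*b^2/2 - 7*b^2/2 - 3*b + 35*sqrt(2)*b/2 + 15*sqrt(2)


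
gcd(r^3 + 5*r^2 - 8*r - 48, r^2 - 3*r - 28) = r + 4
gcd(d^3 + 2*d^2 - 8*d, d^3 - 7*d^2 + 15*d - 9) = 1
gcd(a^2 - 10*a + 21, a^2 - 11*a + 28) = a - 7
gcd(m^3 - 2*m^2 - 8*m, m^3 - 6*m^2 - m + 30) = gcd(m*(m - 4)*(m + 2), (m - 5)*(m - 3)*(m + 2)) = m + 2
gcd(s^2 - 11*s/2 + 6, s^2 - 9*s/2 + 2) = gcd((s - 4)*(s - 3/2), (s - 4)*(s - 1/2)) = s - 4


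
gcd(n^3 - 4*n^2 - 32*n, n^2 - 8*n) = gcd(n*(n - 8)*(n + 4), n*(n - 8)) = n^2 - 8*n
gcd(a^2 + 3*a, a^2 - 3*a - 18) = a + 3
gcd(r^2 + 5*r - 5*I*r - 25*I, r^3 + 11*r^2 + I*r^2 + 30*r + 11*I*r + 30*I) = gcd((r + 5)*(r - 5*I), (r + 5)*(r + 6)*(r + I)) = r + 5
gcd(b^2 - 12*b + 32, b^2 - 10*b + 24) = b - 4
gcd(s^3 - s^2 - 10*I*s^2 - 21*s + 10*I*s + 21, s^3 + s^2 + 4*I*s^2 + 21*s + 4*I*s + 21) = s - 3*I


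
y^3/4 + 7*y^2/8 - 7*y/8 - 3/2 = (y/4 + 1)*(y - 3/2)*(y + 1)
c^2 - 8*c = c*(c - 8)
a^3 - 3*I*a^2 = a^2*(a - 3*I)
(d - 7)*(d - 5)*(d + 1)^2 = d^4 - 10*d^3 + 12*d^2 + 58*d + 35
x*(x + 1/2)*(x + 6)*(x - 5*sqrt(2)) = x^4 - 5*sqrt(2)*x^3 + 13*x^3/2 - 65*sqrt(2)*x^2/2 + 3*x^2 - 15*sqrt(2)*x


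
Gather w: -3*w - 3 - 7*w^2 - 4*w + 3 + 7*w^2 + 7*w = 0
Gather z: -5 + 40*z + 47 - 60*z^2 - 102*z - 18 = -60*z^2 - 62*z + 24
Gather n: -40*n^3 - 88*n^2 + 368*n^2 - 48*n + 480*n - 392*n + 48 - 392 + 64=-40*n^3 + 280*n^2 + 40*n - 280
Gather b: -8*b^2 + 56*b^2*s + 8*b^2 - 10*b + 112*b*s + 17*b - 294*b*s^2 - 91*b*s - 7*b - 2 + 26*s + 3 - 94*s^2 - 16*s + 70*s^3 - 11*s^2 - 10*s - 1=56*b^2*s + b*(-294*s^2 + 21*s) + 70*s^3 - 105*s^2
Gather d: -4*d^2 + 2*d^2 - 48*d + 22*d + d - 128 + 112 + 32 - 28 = -2*d^2 - 25*d - 12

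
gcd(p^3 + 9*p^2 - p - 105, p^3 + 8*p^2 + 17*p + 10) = p + 5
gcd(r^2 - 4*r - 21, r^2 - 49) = r - 7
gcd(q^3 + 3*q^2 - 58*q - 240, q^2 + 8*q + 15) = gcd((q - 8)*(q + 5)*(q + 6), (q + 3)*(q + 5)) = q + 5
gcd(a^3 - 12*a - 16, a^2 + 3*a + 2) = a + 2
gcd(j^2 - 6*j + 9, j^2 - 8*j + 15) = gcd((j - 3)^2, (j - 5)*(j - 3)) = j - 3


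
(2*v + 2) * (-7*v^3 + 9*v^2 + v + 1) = -14*v^4 + 4*v^3 + 20*v^2 + 4*v + 2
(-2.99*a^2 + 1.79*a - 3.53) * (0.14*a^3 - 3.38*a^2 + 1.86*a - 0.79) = -0.4186*a^5 + 10.3568*a^4 - 12.1058*a^3 + 17.6229*a^2 - 7.9799*a + 2.7887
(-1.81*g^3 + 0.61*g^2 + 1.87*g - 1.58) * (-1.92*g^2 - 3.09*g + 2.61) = 3.4752*g^5 + 4.4217*g^4 - 10.1994*g^3 - 1.1526*g^2 + 9.7629*g - 4.1238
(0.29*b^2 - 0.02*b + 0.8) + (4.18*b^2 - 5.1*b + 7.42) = 4.47*b^2 - 5.12*b + 8.22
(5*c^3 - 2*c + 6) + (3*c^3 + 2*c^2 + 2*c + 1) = 8*c^3 + 2*c^2 + 7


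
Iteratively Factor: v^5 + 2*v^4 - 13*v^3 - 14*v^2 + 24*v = (v + 2)*(v^4 - 13*v^2 + 12*v) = (v - 1)*(v + 2)*(v^3 + v^2 - 12*v) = v*(v - 1)*(v + 2)*(v^2 + v - 12) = v*(v - 3)*(v - 1)*(v + 2)*(v + 4)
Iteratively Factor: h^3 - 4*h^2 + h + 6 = (h + 1)*(h^2 - 5*h + 6) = (h - 3)*(h + 1)*(h - 2)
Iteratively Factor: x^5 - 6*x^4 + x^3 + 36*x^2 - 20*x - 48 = (x - 3)*(x^4 - 3*x^3 - 8*x^2 + 12*x + 16) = (x - 3)*(x - 2)*(x^3 - x^2 - 10*x - 8) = (x - 4)*(x - 3)*(x - 2)*(x^2 + 3*x + 2) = (x - 4)*(x - 3)*(x - 2)*(x + 1)*(x + 2)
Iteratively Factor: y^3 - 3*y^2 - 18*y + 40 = (y - 5)*(y^2 + 2*y - 8) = (y - 5)*(y - 2)*(y + 4)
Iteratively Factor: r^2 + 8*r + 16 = (r + 4)*(r + 4)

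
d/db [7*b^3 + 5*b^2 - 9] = b*(21*b + 10)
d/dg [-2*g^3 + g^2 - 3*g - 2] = -6*g^2 + 2*g - 3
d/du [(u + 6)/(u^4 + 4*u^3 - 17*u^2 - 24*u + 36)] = (-3*u^2 + 4*u + 5)/(u^6 - 4*u^5 - 6*u^4 + 32*u^3 + u^2 - 60*u + 36)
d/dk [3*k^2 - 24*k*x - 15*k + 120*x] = 6*k - 24*x - 15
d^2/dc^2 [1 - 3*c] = 0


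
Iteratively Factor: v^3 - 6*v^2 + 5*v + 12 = (v - 3)*(v^2 - 3*v - 4) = (v - 4)*(v - 3)*(v + 1)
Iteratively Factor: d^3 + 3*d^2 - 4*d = (d - 1)*(d^2 + 4*d) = (d - 1)*(d + 4)*(d)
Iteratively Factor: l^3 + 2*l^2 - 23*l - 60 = (l + 3)*(l^2 - l - 20) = (l - 5)*(l + 3)*(l + 4)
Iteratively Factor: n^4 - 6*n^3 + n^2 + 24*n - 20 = (n - 5)*(n^3 - n^2 - 4*n + 4) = (n - 5)*(n + 2)*(n^2 - 3*n + 2) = (n - 5)*(n - 1)*(n + 2)*(n - 2)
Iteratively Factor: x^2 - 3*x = (x)*(x - 3)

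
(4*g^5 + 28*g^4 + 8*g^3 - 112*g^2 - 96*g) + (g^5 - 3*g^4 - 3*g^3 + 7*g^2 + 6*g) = 5*g^5 + 25*g^4 + 5*g^3 - 105*g^2 - 90*g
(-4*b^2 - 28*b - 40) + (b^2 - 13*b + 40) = -3*b^2 - 41*b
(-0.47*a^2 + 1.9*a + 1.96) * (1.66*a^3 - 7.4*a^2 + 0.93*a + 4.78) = -0.7802*a^5 + 6.632*a^4 - 11.2435*a^3 - 14.9836*a^2 + 10.9048*a + 9.3688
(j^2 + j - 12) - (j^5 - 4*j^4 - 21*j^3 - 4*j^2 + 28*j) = -j^5 + 4*j^4 + 21*j^3 + 5*j^2 - 27*j - 12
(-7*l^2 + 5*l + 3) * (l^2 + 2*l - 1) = -7*l^4 - 9*l^3 + 20*l^2 + l - 3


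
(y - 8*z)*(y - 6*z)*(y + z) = y^3 - 13*y^2*z + 34*y*z^2 + 48*z^3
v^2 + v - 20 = (v - 4)*(v + 5)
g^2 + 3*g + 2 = (g + 1)*(g + 2)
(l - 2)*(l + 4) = l^2 + 2*l - 8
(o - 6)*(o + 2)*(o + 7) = o^3 + 3*o^2 - 40*o - 84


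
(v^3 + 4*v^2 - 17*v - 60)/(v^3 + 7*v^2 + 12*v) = (v^2 + v - 20)/(v*(v + 4))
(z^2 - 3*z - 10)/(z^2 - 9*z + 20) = (z + 2)/(z - 4)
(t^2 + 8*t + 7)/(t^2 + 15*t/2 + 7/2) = 2*(t + 1)/(2*t + 1)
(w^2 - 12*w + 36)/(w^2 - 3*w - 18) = (w - 6)/(w + 3)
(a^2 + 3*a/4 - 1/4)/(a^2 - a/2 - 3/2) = (4*a - 1)/(2*(2*a - 3))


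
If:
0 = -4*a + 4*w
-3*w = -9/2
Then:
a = 3/2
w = 3/2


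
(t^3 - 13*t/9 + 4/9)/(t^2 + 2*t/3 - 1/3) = (3*t^2 + t - 4)/(3*(t + 1))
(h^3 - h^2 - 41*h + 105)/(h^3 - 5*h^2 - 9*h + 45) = (h + 7)/(h + 3)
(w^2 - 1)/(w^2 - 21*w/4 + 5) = 4*(w^2 - 1)/(4*w^2 - 21*w + 20)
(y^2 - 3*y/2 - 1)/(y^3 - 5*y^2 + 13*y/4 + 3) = 2*(y - 2)/(2*y^2 - 11*y + 12)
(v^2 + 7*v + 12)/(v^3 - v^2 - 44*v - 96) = 1/(v - 8)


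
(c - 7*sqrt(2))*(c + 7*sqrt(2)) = c^2 - 98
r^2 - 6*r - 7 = (r - 7)*(r + 1)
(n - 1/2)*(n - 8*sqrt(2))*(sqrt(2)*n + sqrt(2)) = sqrt(2)*n^3 - 16*n^2 + sqrt(2)*n^2/2 - 8*n - sqrt(2)*n/2 + 8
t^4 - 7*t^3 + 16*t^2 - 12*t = t*(t - 3)*(t - 2)^2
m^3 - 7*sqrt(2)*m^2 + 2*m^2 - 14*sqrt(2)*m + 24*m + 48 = (m + 2)*(m - 4*sqrt(2))*(m - 3*sqrt(2))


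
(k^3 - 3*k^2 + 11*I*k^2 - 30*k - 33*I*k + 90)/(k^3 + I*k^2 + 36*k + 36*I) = (k^2 + k*(-3 + 5*I) - 15*I)/(k^2 - 5*I*k + 6)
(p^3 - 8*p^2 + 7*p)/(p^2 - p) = p - 7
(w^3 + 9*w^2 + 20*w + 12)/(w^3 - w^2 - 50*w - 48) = (w + 2)/(w - 8)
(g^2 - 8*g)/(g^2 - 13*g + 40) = g/(g - 5)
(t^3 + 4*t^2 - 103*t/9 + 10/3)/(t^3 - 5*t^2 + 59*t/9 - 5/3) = (t + 6)/(t - 3)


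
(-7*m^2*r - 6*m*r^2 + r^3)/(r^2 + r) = (-7*m^2 - 6*m*r + r^2)/(r + 1)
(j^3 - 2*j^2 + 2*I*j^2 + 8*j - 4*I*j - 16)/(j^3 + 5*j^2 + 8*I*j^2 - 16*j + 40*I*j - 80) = (j^2 - 2*j*(1 + I) + 4*I)/(j^2 + j*(5 + 4*I) + 20*I)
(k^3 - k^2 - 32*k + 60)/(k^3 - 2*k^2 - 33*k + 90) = (k - 2)/(k - 3)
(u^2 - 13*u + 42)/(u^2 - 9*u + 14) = (u - 6)/(u - 2)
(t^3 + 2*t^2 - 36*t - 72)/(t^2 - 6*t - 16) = (t^2 - 36)/(t - 8)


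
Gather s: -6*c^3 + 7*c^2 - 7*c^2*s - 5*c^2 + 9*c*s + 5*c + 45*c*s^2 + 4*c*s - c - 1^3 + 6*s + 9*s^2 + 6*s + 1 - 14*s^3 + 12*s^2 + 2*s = -6*c^3 + 2*c^2 + 4*c - 14*s^3 + s^2*(45*c + 21) + s*(-7*c^2 + 13*c + 14)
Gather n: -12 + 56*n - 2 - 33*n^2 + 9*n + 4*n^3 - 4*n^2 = 4*n^3 - 37*n^2 + 65*n - 14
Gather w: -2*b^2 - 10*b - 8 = -2*b^2 - 10*b - 8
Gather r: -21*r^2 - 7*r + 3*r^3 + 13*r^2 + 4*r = 3*r^3 - 8*r^2 - 3*r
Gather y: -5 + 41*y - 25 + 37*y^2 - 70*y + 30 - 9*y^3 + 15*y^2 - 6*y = -9*y^3 + 52*y^2 - 35*y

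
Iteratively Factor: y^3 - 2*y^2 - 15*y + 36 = (y + 4)*(y^2 - 6*y + 9) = (y - 3)*(y + 4)*(y - 3)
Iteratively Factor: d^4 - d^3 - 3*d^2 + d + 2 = (d - 1)*(d^3 - 3*d - 2) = (d - 1)*(d + 1)*(d^2 - d - 2) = (d - 2)*(d - 1)*(d + 1)*(d + 1)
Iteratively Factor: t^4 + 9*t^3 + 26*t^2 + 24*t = (t + 4)*(t^3 + 5*t^2 + 6*t) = (t + 3)*(t + 4)*(t^2 + 2*t) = t*(t + 3)*(t + 4)*(t + 2)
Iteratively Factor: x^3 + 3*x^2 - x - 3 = (x - 1)*(x^2 + 4*x + 3) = (x - 1)*(x + 1)*(x + 3)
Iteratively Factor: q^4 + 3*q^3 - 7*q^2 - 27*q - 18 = (q + 1)*(q^3 + 2*q^2 - 9*q - 18) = (q + 1)*(q + 2)*(q^2 - 9) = (q + 1)*(q + 2)*(q + 3)*(q - 3)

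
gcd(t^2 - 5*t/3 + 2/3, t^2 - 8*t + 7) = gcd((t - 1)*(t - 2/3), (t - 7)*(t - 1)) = t - 1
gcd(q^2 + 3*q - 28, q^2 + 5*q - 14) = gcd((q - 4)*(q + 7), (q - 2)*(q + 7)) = q + 7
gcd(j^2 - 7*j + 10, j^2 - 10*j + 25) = j - 5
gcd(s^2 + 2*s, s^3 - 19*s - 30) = s + 2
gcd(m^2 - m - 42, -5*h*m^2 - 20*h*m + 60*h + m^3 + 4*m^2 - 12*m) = m + 6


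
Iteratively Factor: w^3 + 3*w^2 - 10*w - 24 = (w + 2)*(w^2 + w - 12) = (w + 2)*(w + 4)*(w - 3)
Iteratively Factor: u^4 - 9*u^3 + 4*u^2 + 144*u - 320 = (u - 4)*(u^3 - 5*u^2 - 16*u + 80) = (u - 4)^2*(u^2 - u - 20) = (u - 4)^2*(u + 4)*(u - 5)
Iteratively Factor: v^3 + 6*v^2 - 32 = (v - 2)*(v^2 + 8*v + 16) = (v - 2)*(v + 4)*(v + 4)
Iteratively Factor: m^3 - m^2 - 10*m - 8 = (m + 2)*(m^2 - 3*m - 4) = (m + 1)*(m + 2)*(m - 4)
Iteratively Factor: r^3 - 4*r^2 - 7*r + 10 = (r + 2)*(r^2 - 6*r + 5) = (r - 1)*(r + 2)*(r - 5)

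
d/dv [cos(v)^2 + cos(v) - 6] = -sin(v) - sin(2*v)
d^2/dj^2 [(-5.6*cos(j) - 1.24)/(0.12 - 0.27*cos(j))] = 50.8052634252909*(1.66533453693773e-16*cos(j)^3 - 0.271836*cos(j)^2 - 0.120816*cos(j) + 0.543672)/(1.0*cos(j) - 0.444444444444444)^3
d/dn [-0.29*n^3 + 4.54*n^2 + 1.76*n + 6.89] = -0.87*n^2 + 9.08*n + 1.76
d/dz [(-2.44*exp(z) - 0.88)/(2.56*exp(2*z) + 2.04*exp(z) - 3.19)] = (6.2464*exp(2*z) + 4.5056*exp(z) + 9.5788)*exp(z)/(6.5536*exp(4*z) + 10.4448*exp(3*z) - 12.1712*exp(2*z) - 13.0152*exp(z) + 10.1761)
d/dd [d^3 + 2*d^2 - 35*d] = 3*d^2 + 4*d - 35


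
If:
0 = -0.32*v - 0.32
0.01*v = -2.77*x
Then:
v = -1.00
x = 0.00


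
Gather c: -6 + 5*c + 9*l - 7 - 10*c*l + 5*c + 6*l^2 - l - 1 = c*(10 - 10*l) + 6*l^2 + 8*l - 14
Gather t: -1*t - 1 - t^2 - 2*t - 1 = -t^2 - 3*t - 2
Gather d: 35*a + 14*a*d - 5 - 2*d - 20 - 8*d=35*a + d*(14*a - 10) - 25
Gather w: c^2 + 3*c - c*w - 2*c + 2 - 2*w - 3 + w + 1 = c^2 + c + w*(-c - 1)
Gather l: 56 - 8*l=56 - 8*l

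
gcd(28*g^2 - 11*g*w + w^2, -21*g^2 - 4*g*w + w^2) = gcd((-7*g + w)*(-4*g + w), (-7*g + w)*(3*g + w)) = -7*g + w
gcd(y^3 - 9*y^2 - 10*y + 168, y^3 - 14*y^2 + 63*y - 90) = y - 6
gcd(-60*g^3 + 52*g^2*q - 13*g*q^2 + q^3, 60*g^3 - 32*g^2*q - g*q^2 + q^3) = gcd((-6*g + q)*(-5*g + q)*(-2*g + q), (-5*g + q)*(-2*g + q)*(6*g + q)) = 10*g^2 - 7*g*q + q^2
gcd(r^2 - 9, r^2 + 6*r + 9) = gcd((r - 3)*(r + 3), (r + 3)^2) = r + 3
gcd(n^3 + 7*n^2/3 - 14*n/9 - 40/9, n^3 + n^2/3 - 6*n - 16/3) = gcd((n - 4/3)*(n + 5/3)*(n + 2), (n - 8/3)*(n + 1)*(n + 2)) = n + 2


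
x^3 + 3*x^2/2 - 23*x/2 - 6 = (x - 3)*(x + 1/2)*(x + 4)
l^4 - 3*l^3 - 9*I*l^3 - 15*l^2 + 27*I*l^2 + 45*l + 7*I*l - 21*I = (l - 3)*(l - 7*I)*(l - I)^2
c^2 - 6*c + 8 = (c - 4)*(c - 2)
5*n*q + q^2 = q*(5*n + q)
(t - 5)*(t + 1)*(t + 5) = t^3 + t^2 - 25*t - 25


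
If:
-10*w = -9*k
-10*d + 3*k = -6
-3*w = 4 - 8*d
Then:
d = 7/5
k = 8/3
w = 12/5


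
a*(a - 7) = a^2 - 7*a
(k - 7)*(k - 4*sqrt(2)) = k^2 - 7*k - 4*sqrt(2)*k + 28*sqrt(2)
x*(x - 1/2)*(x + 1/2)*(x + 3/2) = x^4 + 3*x^3/2 - x^2/4 - 3*x/8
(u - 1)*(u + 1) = u^2 - 1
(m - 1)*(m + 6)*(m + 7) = m^3 + 12*m^2 + 29*m - 42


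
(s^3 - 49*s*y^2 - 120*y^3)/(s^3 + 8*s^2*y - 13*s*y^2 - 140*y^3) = (-s^2 + 5*s*y + 24*y^2)/(-s^2 - 3*s*y + 28*y^2)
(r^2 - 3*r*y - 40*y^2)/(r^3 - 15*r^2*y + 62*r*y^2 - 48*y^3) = (r + 5*y)/(r^2 - 7*r*y + 6*y^2)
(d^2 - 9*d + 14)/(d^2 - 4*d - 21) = (d - 2)/(d + 3)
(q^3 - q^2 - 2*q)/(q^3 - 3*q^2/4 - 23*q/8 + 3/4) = 8*q*(q + 1)/(8*q^2 + 10*q - 3)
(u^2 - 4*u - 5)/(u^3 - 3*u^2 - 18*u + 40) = (u + 1)/(u^2 + 2*u - 8)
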